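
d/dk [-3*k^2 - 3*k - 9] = -6*k - 3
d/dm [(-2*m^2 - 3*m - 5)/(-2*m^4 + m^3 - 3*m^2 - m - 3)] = 2*(-4*m^5 - 8*m^4 - 17*m^3 + 4*m^2 - 9*m + 2)/(4*m^8 - 4*m^7 + 13*m^6 - 2*m^5 + 19*m^4 + 19*m^2 + 6*m + 9)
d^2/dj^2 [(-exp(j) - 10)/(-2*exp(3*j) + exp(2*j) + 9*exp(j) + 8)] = (16*exp(6*j) + 354*exp(5*j) - 147*exp(4*j) - 121*exp(3*j) + 1662*exp(2*j) + 418*exp(j) - 656)*exp(j)/(8*exp(9*j) - 12*exp(8*j) - 102*exp(7*j) + 11*exp(6*j) + 555*exp(5*j) + 597*exp(4*j) - 777*exp(3*j) - 2136*exp(2*j) - 1728*exp(j) - 512)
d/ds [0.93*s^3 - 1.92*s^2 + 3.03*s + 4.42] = 2.79*s^2 - 3.84*s + 3.03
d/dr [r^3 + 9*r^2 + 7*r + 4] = 3*r^2 + 18*r + 7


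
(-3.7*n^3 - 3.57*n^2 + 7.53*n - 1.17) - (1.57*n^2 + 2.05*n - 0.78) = -3.7*n^3 - 5.14*n^2 + 5.48*n - 0.39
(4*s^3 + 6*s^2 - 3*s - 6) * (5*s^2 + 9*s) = 20*s^5 + 66*s^4 + 39*s^3 - 57*s^2 - 54*s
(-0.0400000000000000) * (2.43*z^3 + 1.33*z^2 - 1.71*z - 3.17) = -0.0972*z^3 - 0.0532*z^2 + 0.0684*z + 0.1268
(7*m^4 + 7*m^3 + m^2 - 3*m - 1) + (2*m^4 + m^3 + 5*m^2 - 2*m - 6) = 9*m^4 + 8*m^3 + 6*m^2 - 5*m - 7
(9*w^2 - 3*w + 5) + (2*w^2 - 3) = 11*w^2 - 3*w + 2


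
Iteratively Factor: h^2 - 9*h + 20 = (h - 5)*(h - 4)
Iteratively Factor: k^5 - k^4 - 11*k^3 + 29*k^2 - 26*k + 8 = (k - 1)*(k^4 - 11*k^2 + 18*k - 8) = (k - 2)*(k - 1)*(k^3 + 2*k^2 - 7*k + 4) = (k - 2)*(k - 1)*(k + 4)*(k^2 - 2*k + 1) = (k - 2)*(k - 1)^2*(k + 4)*(k - 1)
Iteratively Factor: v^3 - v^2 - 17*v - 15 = (v + 1)*(v^2 - 2*v - 15) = (v - 5)*(v + 1)*(v + 3)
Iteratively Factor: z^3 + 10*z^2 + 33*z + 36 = (z + 3)*(z^2 + 7*z + 12) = (z + 3)^2*(z + 4)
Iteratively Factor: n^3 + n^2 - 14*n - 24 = (n + 2)*(n^2 - n - 12) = (n - 4)*(n + 2)*(n + 3)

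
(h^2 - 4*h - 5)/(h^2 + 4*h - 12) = (h^2 - 4*h - 5)/(h^2 + 4*h - 12)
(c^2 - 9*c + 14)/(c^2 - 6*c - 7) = (c - 2)/(c + 1)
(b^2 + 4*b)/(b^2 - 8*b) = (b + 4)/(b - 8)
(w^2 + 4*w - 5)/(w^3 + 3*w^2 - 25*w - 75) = (w - 1)/(w^2 - 2*w - 15)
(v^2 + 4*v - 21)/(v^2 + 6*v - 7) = (v - 3)/(v - 1)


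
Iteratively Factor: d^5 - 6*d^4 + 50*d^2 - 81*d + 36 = (d - 1)*(d^4 - 5*d^3 - 5*d^2 + 45*d - 36) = (d - 4)*(d - 1)*(d^3 - d^2 - 9*d + 9) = (d - 4)*(d - 1)^2*(d^2 - 9) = (d - 4)*(d - 1)^2*(d + 3)*(d - 3)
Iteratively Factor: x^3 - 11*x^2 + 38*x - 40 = (x - 2)*(x^2 - 9*x + 20) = (x - 4)*(x - 2)*(x - 5)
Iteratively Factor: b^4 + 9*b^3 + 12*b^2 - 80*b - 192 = (b + 4)*(b^3 + 5*b^2 - 8*b - 48) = (b + 4)^2*(b^2 + b - 12) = (b - 3)*(b + 4)^2*(b + 4)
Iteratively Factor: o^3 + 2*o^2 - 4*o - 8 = (o + 2)*(o^2 - 4) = (o - 2)*(o + 2)*(o + 2)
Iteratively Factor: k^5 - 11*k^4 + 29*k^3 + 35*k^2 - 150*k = (k - 3)*(k^4 - 8*k^3 + 5*k^2 + 50*k) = (k - 5)*(k - 3)*(k^3 - 3*k^2 - 10*k) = k*(k - 5)*(k - 3)*(k^2 - 3*k - 10) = k*(k - 5)*(k - 3)*(k + 2)*(k - 5)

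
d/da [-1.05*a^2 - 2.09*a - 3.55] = -2.1*a - 2.09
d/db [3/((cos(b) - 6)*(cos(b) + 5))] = 3*(-sin(b) + sin(2*b))/((cos(b) - 6)^2*(cos(b) + 5)^2)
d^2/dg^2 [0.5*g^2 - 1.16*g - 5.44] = 1.00000000000000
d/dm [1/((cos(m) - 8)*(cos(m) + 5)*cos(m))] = (3*sin(m) - 40*sin(m)/cos(m)^2 - 6*tan(m))/((cos(m) - 8)^2*(cos(m) + 5)^2)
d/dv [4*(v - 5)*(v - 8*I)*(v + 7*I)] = 12*v^2 + 8*v*(-5 - I) + 224 + 20*I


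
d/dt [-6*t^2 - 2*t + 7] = -12*t - 2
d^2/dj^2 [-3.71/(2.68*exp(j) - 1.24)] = (-26.646704*exp(j) - 12.329072)*exp(j)/(2.68*exp(j) - 1.24)^3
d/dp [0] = 0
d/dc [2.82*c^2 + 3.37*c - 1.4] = 5.64*c + 3.37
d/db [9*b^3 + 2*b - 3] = 27*b^2 + 2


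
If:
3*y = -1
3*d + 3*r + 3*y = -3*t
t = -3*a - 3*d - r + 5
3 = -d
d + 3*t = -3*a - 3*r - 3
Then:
No Solution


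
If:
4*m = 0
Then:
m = 0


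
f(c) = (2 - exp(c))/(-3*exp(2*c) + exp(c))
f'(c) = (2 - exp(c))*(6*exp(2*c) - exp(c))/(-3*exp(2*c) + exp(c))^2 - exp(c)/(-3*exp(2*c) + exp(c)) = (-3*exp(2*c) + 12*exp(c) - 2)*exp(-c)/(9*exp(2*c) - 6*exp(c) + 1)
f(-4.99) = 298.98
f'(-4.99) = -293.77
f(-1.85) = 22.18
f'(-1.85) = -4.27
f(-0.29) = -1.34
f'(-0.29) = 4.57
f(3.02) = 0.01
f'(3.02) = -0.01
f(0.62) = -0.02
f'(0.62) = 0.26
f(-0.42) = -2.10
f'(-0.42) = 7.41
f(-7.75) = 4648.15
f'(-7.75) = -4643.14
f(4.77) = 0.00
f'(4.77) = -0.00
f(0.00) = -0.50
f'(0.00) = 1.75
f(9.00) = 0.00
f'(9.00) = 0.00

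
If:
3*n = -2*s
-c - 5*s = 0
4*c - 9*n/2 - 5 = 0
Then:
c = 25/17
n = 10/51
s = -5/17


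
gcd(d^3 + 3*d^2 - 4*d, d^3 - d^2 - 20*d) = d^2 + 4*d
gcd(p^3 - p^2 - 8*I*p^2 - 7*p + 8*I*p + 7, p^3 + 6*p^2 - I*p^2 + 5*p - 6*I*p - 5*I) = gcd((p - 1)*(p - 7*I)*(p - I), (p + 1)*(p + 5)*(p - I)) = p - I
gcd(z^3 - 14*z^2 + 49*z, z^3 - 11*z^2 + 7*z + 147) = z^2 - 14*z + 49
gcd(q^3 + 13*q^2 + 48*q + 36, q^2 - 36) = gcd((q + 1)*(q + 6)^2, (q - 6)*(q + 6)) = q + 6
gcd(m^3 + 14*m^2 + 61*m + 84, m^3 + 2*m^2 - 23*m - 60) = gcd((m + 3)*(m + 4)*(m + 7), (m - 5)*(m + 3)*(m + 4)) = m^2 + 7*m + 12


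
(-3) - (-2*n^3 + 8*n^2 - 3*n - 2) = 2*n^3 - 8*n^2 + 3*n - 1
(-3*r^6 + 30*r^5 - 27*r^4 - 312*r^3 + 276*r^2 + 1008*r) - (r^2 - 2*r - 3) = -3*r^6 + 30*r^5 - 27*r^4 - 312*r^3 + 275*r^2 + 1010*r + 3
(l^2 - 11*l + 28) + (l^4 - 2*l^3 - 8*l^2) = l^4 - 2*l^3 - 7*l^2 - 11*l + 28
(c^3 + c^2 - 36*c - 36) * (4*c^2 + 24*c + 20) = 4*c^5 + 28*c^4 - 100*c^3 - 988*c^2 - 1584*c - 720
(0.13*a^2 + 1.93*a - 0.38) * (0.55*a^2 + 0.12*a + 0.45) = 0.0715*a^4 + 1.0771*a^3 + 0.0810999999999999*a^2 + 0.8229*a - 0.171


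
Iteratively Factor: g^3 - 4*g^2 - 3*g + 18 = (g - 3)*(g^2 - g - 6) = (g - 3)^2*(g + 2)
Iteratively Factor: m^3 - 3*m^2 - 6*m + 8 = (m + 2)*(m^2 - 5*m + 4) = (m - 4)*(m + 2)*(m - 1)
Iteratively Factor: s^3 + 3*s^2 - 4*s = (s + 4)*(s^2 - s) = (s - 1)*(s + 4)*(s)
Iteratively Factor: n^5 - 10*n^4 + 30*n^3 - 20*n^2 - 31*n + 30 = (n - 2)*(n^4 - 8*n^3 + 14*n^2 + 8*n - 15) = (n - 3)*(n - 2)*(n^3 - 5*n^2 - n + 5) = (n - 5)*(n - 3)*(n - 2)*(n^2 - 1) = (n - 5)*(n - 3)*(n - 2)*(n + 1)*(n - 1)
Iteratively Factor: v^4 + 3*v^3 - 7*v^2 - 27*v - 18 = (v + 1)*(v^3 + 2*v^2 - 9*v - 18) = (v - 3)*(v + 1)*(v^2 + 5*v + 6) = (v - 3)*(v + 1)*(v + 2)*(v + 3)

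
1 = 1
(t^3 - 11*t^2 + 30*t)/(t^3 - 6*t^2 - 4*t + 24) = t*(t - 5)/(t^2 - 4)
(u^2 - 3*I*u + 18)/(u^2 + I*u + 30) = (u^2 - 3*I*u + 18)/(u^2 + I*u + 30)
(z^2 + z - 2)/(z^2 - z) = (z + 2)/z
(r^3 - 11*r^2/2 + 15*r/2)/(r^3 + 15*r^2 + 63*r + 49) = r*(2*r^2 - 11*r + 15)/(2*(r^3 + 15*r^2 + 63*r + 49))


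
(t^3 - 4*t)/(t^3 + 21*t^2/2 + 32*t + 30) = 2*t*(t - 2)/(2*t^2 + 17*t + 30)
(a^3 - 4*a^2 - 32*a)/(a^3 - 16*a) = (a - 8)/(a - 4)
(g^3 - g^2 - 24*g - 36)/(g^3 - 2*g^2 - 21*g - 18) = (g + 2)/(g + 1)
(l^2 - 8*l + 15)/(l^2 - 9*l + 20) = (l - 3)/(l - 4)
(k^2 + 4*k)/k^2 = (k + 4)/k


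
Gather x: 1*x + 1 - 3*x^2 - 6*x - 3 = -3*x^2 - 5*x - 2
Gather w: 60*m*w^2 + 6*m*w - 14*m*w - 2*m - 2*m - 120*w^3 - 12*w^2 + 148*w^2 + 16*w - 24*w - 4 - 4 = -4*m - 120*w^3 + w^2*(60*m + 136) + w*(-8*m - 8) - 8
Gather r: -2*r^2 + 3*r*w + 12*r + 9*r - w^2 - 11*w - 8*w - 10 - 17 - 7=-2*r^2 + r*(3*w + 21) - w^2 - 19*w - 34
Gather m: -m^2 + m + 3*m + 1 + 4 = -m^2 + 4*m + 5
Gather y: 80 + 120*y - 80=120*y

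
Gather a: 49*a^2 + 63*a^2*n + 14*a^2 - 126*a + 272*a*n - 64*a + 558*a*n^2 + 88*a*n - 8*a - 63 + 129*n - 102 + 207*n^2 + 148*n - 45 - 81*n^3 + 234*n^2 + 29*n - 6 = a^2*(63*n + 63) + a*(558*n^2 + 360*n - 198) - 81*n^3 + 441*n^2 + 306*n - 216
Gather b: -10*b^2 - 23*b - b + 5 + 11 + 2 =-10*b^2 - 24*b + 18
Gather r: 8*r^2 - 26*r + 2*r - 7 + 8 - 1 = 8*r^2 - 24*r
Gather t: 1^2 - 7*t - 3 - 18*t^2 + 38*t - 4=-18*t^2 + 31*t - 6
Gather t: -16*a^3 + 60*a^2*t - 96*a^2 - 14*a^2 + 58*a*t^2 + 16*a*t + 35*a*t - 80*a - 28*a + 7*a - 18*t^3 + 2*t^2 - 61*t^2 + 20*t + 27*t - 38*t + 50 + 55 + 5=-16*a^3 - 110*a^2 - 101*a - 18*t^3 + t^2*(58*a - 59) + t*(60*a^2 + 51*a + 9) + 110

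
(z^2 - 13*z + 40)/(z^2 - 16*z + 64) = (z - 5)/(z - 8)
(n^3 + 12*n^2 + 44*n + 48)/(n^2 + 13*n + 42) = (n^2 + 6*n + 8)/(n + 7)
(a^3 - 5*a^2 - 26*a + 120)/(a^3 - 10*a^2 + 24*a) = (a + 5)/a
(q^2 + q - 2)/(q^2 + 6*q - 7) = (q + 2)/(q + 7)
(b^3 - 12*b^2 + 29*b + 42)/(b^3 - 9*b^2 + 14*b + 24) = (b - 7)/(b - 4)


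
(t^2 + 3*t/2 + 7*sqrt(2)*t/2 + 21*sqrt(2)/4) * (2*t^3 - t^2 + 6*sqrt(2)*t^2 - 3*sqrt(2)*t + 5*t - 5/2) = 2*t^5 + 2*t^4 + 13*sqrt(2)*t^4 + 13*sqrt(2)*t^3 + 91*t^3/2 + 31*sqrt(2)*t^2/4 + 47*t^2 - 141*t/4 + 35*sqrt(2)*t/2 - 105*sqrt(2)/8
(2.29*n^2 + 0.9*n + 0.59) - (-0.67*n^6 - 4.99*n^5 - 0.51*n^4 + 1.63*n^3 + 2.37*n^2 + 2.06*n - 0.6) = 0.67*n^6 + 4.99*n^5 + 0.51*n^4 - 1.63*n^3 - 0.0800000000000001*n^2 - 1.16*n + 1.19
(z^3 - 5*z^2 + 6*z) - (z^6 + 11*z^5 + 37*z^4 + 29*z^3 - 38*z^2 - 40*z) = -z^6 - 11*z^5 - 37*z^4 - 28*z^3 + 33*z^2 + 46*z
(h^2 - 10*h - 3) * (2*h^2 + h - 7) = 2*h^4 - 19*h^3 - 23*h^2 + 67*h + 21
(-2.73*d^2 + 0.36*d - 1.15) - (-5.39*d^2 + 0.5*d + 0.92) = 2.66*d^2 - 0.14*d - 2.07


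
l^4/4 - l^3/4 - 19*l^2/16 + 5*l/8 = l*(l/4 + 1/2)*(l - 5/2)*(l - 1/2)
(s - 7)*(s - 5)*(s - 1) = s^3 - 13*s^2 + 47*s - 35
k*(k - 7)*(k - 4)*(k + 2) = k^4 - 9*k^3 + 6*k^2 + 56*k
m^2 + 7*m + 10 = (m + 2)*(m + 5)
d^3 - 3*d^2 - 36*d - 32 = (d - 8)*(d + 1)*(d + 4)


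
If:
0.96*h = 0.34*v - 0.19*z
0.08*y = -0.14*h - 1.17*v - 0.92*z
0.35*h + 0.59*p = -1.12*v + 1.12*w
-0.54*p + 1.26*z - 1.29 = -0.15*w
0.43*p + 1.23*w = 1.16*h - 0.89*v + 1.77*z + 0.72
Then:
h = 0.592132514932543 - 0.405224333042518*z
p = 2.50162448429489*z - 2.19413760011925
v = 1.67190357157424 - 0.58533929329652*z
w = 0.605848143461609*z + 0.701104639570695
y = -2.23027025271399*z - 25.4878216354052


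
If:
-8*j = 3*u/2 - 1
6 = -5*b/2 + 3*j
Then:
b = -9*u/40 - 9/4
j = 1/8 - 3*u/16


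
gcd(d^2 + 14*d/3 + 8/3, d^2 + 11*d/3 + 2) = d + 2/3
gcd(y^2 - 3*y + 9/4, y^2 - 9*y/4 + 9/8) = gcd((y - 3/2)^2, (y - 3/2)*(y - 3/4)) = y - 3/2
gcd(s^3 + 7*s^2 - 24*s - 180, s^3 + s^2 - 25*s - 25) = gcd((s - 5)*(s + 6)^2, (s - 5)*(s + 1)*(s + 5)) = s - 5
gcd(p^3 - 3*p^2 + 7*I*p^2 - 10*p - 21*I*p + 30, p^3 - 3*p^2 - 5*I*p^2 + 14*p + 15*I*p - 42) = p^2 + p*(-3 + 2*I) - 6*I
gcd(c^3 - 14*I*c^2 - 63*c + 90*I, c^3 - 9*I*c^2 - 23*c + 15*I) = c^2 - 8*I*c - 15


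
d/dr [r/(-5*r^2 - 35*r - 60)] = (r^2 - 12)/(5*(r^4 + 14*r^3 + 73*r^2 + 168*r + 144))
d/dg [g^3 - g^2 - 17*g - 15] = 3*g^2 - 2*g - 17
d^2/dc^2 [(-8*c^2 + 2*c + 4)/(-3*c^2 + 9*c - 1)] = 4*(99*c^3 - 90*c^2 + 171*c - 161)/(27*c^6 - 243*c^5 + 756*c^4 - 891*c^3 + 252*c^2 - 27*c + 1)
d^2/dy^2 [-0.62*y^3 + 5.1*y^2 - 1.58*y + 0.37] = 10.2 - 3.72*y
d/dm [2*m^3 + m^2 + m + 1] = 6*m^2 + 2*m + 1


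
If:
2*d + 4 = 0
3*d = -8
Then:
No Solution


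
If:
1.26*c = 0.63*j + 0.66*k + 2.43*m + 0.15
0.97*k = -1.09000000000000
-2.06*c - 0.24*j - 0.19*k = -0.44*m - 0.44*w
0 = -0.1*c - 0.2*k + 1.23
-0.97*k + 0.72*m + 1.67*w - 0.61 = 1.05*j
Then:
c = 14.55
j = -988.88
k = -1.12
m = 264.16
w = -735.93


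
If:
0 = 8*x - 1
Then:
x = 1/8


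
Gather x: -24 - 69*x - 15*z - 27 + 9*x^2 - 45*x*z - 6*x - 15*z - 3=9*x^2 + x*(-45*z - 75) - 30*z - 54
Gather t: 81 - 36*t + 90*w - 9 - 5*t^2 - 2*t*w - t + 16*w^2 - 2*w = -5*t^2 + t*(-2*w - 37) + 16*w^2 + 88*w + 72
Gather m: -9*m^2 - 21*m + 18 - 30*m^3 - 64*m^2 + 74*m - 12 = -30*m^3 - 73*m^2 + 53*m + 6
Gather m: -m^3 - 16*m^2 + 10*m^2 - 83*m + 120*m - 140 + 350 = -m^3 - 6*m^2 + 37*m + 210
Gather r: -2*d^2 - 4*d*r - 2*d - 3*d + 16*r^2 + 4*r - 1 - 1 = -2*d^2 - 5*d + 16*r^2 + r*(4 - 4*d) - 2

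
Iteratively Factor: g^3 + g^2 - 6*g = (g + 3)*(g^2 - 2*g) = (g - 2)*(g + 3)*(g)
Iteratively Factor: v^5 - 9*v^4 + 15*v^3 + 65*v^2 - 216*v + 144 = (v + 3)*(v^4 - 12*v^3 + 51*v^2 - 88*v + 48) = (v - 3)*(v + 3)*(v^3 - 9*v^2 + 24*v - 16) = (v - 4)*(v - 3)*(v + 3)*(v^2 - 5*v + 4) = (v - 4)*(v - 3)*(v - 1)*(v + 3)*(v - 4)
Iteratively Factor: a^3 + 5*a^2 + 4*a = (a + 1)*(a^2 + 4*a) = (a + 1)*(a + 4)*(a)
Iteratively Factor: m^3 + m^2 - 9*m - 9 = (m + 1)*(m^2 - 9) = (m - 3)*(m + 1)*(m + 3)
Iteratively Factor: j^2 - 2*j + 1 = (j - 1)*(j - 1)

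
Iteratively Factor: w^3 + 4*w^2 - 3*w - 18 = (w - 2)*(w^2 + 6*w + 9) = (w - 2)*(w + 3)*(w + 3)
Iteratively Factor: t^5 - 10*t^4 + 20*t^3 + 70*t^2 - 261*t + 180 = (t - 3)*(t^4 - 7*t^3 - t^2 + 67*t - 60) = (t - 3)*(t - 1)*(t^3 - 6*t^2 - 7*t + 60) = (t - 4)*(t - 3)*(t - 1)*(t^2 - 2*t - 15) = (t - 4)*(t - 3)*(t - 1)*(t + 3)*(t - 5)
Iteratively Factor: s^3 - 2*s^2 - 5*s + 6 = (s - 3)*(s^2 + s - 2) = (s - 3)*(s - 1)*(s + 2)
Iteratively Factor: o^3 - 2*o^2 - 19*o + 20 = (o + 4)*(o^2 - 6*o + 5) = (o - 5)*(o + 4)*(o - 1)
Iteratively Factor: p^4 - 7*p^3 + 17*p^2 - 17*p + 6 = (p - 1)*(p^3 - 6*p^2 + 11*p - 6) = (p - 3)*(p - 1)*(p^2 - 3*p + 2) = (p - 3)*(p - 1)^2*(p - 2)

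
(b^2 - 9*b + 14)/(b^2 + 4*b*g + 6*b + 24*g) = (b^2 - 9*b + 14)/(b^2 + 4*b*g + 6*b + 24*g)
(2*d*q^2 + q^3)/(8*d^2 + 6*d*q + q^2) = q^2/(4*d + q)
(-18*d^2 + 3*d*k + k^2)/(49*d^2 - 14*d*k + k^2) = (-18*d^2 + 3*d*k + k^2)/(49*d^2 - 14*d*k + k^2)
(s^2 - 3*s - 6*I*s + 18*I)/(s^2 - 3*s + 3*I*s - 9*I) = (s - 6*I)/(s + 3*I)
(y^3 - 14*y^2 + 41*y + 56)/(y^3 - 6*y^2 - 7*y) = (y - 8)/y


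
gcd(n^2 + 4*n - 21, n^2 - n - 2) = 1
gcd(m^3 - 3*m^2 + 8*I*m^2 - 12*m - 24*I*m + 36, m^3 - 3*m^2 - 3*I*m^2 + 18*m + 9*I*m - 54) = m - 3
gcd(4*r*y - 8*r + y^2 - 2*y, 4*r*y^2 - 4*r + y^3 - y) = 4*r + y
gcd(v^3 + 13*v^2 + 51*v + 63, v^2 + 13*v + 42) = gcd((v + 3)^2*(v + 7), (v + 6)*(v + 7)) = v + 7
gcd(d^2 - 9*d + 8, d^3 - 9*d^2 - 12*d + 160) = d - 8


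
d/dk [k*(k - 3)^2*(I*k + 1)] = 4*I*k^3 + k^2*(3 - 18*I) + k*(-12 + 18*I) + 9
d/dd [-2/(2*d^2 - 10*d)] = (2*d - 5)/(d^2*(d - 5)^2)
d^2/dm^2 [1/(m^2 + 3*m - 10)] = 2*(-m^2 - 3*m + (2*m + 3)^2 + 10)/(m^2 + 3*m - 10)^3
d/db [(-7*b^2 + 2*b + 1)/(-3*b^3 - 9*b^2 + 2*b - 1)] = (-21*b^4 + 12*b^3 + 13*b^2 + 32*b - 4)/(9*b^6 + 54*b^5 + 69*b^4 - 30*b^3 + 22*b^2 - 4*b + 1)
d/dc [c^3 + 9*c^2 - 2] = 3*c*(c + 6)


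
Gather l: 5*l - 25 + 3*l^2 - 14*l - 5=3*l^2 - 9*l - 30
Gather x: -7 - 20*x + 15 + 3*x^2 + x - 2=3*x^2 - 19*x + 6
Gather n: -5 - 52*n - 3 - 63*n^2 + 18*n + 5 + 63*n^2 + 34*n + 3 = 0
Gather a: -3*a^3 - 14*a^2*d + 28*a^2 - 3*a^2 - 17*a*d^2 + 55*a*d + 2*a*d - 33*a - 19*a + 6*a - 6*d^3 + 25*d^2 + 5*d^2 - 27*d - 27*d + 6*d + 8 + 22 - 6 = -3*a^3 + a^2*(25 - 14*d) + a*(-17*d^2 + 57*d - 46) - 6*d^3 + 30*d^2 - 48*d + 24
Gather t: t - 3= t - 3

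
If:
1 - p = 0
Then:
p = 1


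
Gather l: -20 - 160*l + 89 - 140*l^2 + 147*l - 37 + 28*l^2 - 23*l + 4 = -112*l^2 - 36*l + 36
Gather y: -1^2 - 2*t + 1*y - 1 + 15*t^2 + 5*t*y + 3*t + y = 15*t^2 + t + y*(5*t + 2) - 2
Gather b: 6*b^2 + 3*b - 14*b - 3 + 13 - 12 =6*b^2 - 11*b - 2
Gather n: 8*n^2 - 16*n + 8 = 8*n^2 - 16*n + 8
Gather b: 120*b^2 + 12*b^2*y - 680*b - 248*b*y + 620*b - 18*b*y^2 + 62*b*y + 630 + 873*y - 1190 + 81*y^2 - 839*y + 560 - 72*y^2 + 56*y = b^2*(12*y + 120) + b*(-18*y^2 - 186*y - 60) + 9*y^2 + 90*y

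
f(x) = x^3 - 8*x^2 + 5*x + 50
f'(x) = 3*x^2 - 16*x + 5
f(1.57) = 42.00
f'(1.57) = -12.73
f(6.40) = 16.46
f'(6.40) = 25.48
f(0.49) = 50.65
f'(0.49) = -2.12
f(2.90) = 21.61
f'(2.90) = -16.17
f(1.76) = 39.47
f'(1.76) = -13.87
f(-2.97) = -61.62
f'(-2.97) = 78.98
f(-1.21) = 30.47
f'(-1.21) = 28.75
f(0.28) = 50.79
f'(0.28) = 0.76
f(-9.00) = -1372.00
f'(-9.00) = 392.00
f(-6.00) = -484.00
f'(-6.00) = 209.00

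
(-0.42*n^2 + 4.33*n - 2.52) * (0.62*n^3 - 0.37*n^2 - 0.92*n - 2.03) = -0.2604*n^5 + 2.84*n^4 - 2.7781*n^3 - 2.1986*n^2 - 6.4715*n + 5.1156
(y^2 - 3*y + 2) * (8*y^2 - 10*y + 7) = 8*y^4 - 34*y^3 + 53*y^2 - 41*y + 14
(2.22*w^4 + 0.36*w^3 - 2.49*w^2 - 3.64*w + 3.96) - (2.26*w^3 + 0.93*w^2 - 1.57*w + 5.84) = 2.22*w^4 - 1.9*w^3 - 3.42*w^2 - 2.07*w - 1.88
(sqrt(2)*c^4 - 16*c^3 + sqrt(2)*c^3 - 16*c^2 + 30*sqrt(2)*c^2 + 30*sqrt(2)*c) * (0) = 0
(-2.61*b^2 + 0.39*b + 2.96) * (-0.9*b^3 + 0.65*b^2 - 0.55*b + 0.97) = 2.349*b^5 - 2.0475*b^4 - 0.975*b^3 - 0.8222*b^2 - 1.2497*b + 2.8712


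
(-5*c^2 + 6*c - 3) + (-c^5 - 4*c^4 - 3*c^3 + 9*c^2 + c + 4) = -c^5 - 4*c^4 - 3*c^3 + 4*c^2 + 7*c + 1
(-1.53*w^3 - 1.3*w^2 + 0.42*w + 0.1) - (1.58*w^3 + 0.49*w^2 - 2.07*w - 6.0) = -3.11*w^3 - 1.79*w^2 + 2.49*w + 6.1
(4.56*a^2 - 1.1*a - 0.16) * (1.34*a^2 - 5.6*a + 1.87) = 6.1104*a^4 - 27.01*a^3 + 14.4728*a^2 - 1.161*a - 0.2992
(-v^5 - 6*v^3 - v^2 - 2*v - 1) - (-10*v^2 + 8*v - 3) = -v^5 - 6*v^3 + 9*v^2 - 10*v + 2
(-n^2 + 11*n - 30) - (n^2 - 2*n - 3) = -2*n^2 + 13*n - 27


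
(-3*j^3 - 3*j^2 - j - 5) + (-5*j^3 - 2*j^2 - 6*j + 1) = -8*j^3 - 5*j^2 - 7*j - 4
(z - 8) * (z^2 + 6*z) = z^3 - 2*z^2 - 48*z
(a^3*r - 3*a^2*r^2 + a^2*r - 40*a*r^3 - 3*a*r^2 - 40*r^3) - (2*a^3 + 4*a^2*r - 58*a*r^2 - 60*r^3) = a^3*r - 2*a^3 - 3*a^2*r^2 - 3*a^2*r - 40*a*r^3 + 55*a*r^2 + 20*r^3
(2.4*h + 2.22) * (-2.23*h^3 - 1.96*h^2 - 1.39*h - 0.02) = -5.352*h^4 - 9.6546*h^3 - 7.6872*h^2 - 3.1338*h - 0.0444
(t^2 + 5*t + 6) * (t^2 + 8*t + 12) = t^4 + 13*t^3 + 58*t^2 + 108*t + 72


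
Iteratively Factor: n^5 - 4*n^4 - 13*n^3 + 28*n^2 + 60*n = (n - 3)*(n^4 - n^3 - 16*n^2 - 20*n) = (n - 5)*(n - 3)*(n^3 + 4*n^2 + 4*n) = (n - 5)*(n - 3)*(n + 2)*(n^2 + 2*n) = (n - 5)*(n - 3)*(n + 2)^2*(n)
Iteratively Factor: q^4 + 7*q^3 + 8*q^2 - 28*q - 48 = (q - 2)*(q^3 + 9*q^2 + 26*q + 24) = (q - 2)*(q + 2)*(q^2 + 7*q + 12) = (q - 2)*(q + 2)*(q + 3)*(q + 4)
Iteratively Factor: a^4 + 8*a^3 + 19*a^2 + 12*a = (a + 1)*(a^3 + 7*a^2 + 12*a) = (a + 1)*(a + 3)*(a^2 + 4*a) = a*(a + 1)*(a + 3)*(a + 4)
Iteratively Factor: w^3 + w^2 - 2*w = (w - 1)*(w^2 + 2*w) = (w - 1)*(w + 2)*(w)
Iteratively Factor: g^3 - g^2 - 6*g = (g - 3)*(g^2 + 2*g) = g*(g - 3)*(g + 2)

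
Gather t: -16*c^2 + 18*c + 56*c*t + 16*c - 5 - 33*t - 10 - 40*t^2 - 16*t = -16*c^2 + 34*c - 40*t^2 + t*(56*c - 49) - 15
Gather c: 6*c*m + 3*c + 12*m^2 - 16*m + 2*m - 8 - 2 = c*(6*m + 3) + 12*m^2 - 14*m - 10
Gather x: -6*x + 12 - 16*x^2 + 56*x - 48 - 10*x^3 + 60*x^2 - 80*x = -10*x^3 + 44*x^2 - 30*x - 36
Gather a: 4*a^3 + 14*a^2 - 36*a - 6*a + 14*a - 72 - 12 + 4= 4*a^3 + 14*a^2 - 28*a - 80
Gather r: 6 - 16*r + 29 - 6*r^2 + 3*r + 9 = -6*r^2 - 13*r + 44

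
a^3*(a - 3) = a^4 - 3*a^3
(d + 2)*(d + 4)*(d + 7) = d^3 + 13*d^2 + 50*d + 56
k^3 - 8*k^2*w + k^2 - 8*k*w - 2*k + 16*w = (k - 1)*(k + 2)*(k - 8*w)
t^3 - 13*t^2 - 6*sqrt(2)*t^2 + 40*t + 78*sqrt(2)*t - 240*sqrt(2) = (t - 8)*(t - 5)*(t - 6*sqrt(2))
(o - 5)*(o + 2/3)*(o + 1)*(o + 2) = o^4 - 4*o^3/3 - 43*o^2/3 - 56*o/3 - 20/3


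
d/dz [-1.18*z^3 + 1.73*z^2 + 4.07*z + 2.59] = -3.54*z^2 + 3.46*z + 4.07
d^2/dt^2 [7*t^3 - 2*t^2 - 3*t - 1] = 42*t - 4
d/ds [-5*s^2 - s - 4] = -10*s - 1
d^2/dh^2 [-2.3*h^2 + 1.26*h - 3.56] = -4.60000000000000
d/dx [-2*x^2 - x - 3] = -4*x - 1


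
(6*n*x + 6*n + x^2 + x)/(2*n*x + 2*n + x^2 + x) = (6*n + x)/(2*n + x)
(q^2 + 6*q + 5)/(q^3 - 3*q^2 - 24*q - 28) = (q^2 + 6*q + 5)/(q^3 - 3*q^2 - 24*q - 28)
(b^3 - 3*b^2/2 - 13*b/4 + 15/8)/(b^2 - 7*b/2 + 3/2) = (b^2 - b - 15/4)/(b - 3)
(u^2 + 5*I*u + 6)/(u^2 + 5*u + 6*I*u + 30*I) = (u - I)/(u + 5)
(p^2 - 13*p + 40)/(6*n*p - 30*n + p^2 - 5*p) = (p - 8)/(6*n + p)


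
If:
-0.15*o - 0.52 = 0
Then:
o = -3.47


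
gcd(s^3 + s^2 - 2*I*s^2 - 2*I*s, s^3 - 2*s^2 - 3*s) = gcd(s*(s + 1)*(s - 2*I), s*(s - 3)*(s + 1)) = s^2 + s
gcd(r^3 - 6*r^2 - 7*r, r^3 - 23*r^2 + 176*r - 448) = r - 7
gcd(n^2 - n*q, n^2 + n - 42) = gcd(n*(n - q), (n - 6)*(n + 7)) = 1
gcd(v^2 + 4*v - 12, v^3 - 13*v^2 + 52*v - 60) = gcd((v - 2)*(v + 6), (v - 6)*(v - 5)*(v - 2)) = v - 2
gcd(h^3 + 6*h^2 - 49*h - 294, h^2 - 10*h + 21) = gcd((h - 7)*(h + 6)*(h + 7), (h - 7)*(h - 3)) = h - 7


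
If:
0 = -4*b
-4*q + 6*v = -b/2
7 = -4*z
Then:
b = 0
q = 3*v/2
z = -7/4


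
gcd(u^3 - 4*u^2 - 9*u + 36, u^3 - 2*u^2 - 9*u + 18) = u^2 - 9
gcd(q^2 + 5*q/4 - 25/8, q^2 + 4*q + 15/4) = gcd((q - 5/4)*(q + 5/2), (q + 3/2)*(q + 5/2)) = q + 5/2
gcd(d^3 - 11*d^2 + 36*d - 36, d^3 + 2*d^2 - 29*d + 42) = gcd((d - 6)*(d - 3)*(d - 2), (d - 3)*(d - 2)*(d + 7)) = d^2 - 5*d + 6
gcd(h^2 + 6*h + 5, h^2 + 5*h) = h + 5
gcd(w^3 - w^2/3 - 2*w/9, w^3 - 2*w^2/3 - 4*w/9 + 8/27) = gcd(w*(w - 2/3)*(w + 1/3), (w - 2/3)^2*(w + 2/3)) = w - 2/3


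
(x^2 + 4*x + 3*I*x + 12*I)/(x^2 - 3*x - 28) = (x + 3*I)/(x - 7)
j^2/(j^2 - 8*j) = j/(j - 8)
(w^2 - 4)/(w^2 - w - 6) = (w - 2)/(w - 3)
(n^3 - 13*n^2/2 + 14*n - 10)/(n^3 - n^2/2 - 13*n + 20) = (n - 2)/(n + 4)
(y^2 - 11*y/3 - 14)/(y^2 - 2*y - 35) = (-y^2 + 11*y/3 + 14)/(-y^2 + 2*y + 35)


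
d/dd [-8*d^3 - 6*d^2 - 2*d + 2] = -24*d^2 - 12*d - 2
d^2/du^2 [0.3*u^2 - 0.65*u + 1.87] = 0.600000000000000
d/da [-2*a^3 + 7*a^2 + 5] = 2*a*(7 - 3*a)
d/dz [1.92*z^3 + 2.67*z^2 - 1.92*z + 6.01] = 5.76*z^2 + 5.34*z - 1.92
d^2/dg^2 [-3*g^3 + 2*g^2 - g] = 4 - 18*g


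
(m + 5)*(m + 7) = m^2 + 12*m + 35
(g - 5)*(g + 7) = g^2 + 2*g - 35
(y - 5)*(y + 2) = y^2 - 3*y - 10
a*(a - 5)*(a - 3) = a^3 - 8*a^2 + 15*a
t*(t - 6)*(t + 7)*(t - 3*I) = t^4 + t^3 - 3*I*t^3 - 42*t^2 - 3*I*t^2 + 126*I*t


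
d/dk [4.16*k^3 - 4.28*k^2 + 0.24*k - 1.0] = 12.48*k^2 - 8.56*k + 0.24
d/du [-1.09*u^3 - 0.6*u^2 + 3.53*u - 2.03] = -3.27*u^2 - 1.2*u + 3.53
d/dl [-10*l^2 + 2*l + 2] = 2 - 20*l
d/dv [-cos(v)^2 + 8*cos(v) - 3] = 2*(cos(v) - 4)*sin(v)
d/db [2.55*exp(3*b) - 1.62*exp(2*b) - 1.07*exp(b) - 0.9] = (7.65*exp(2*b) - 3.24*exp(b) - 1.07)*exp(b)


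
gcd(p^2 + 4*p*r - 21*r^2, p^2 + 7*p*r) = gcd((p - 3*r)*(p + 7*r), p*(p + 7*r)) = p + 7*r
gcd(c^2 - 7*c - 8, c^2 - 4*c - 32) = c - 8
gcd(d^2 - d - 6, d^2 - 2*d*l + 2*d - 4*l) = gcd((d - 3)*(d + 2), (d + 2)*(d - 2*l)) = d + 2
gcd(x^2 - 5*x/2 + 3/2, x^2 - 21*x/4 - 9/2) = 1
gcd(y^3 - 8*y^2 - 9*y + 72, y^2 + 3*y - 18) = y - 3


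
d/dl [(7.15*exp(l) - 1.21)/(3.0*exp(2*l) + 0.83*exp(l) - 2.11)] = (-21.45*exp(2*l) + 7.26*exp(l) - 14.0822)*exp(l)/(9.0*exp(4*l) + 4.98*exp(3*l) - 11.9711*exp(2*l) - 3.5026*exp(l) + 4.4521)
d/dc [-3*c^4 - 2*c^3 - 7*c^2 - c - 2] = -12*c^3 - 6*c^2 - 14*c - 1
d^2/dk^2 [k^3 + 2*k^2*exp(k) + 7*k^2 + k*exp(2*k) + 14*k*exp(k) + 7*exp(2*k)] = 2*k^2*exp(k) + 4*k*exp(2*k) + 22*k*exp(k) + 6*k + 32*exp(2*k) + 32*exp(k) + 14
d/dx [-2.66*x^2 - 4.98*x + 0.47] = -5.32*x - 4.98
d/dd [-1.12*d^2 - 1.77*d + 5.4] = -2.24*d - 1.77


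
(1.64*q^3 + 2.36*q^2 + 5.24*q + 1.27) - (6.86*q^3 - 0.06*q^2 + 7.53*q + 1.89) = -5.22*q^3 + 2.42*q^2 - 2.29*q - 0.62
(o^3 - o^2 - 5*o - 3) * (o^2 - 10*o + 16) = o^5 - 11*o^4 + 21*o^3 + 31*o^2 - 50*o - 48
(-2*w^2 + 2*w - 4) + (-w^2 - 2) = -3*w^2 + 2*w - 6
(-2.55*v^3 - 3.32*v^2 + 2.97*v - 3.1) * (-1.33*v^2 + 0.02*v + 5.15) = 3.3915*v^5 + 4.3646*v^4 - 17.149*v^3 - 12.9156*v^2 + 15.2335*v - 15.965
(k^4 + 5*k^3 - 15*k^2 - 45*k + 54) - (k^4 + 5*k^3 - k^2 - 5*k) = -14*k^2 - 40*k + 54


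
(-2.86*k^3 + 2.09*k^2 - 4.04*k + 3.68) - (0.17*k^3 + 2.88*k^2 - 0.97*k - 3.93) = -3.03*k^3 - 0.79*k^2 - 3.07*k + 7.61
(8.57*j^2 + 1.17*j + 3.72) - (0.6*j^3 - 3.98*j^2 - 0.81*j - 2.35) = -0.6*j^3 + 12.55*j^2 + 1.98*j + 6.07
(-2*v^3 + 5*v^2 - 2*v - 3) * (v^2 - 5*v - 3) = -2*v^5 + 15*v^4 - 21*v^3 - 8*v^2 + 21*v + 9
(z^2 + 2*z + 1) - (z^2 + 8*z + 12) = -6*z - 11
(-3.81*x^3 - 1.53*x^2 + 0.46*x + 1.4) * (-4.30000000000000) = 16.383*x^3 + 6.579*x^2 - 1.978*x - 6.02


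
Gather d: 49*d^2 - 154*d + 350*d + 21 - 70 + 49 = 49*d^2 + 196*d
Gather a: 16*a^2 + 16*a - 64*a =16*a^2 - 48*a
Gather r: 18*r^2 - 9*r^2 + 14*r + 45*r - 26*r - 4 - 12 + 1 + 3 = 9*r^2 + 33*r - 12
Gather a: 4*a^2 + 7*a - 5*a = 4*a^2 + 2*a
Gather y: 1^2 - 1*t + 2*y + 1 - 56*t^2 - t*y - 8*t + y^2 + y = -56*t^2 - 9*t + y^2 + y*(3 - t) + 2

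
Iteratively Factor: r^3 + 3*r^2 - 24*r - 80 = (r + 4)*(r^2 - r - 20) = (r + 4)^2*(r - 5)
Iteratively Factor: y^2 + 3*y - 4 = (y - 1)*(y + 4)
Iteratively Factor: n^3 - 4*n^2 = (n)*(n^2 - 4*n) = n^2*(n - 4)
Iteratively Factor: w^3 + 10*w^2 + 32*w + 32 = (w + 2)*(w^2 + 8*w + 16) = (w + 2)*(w + 4)*(w + 4)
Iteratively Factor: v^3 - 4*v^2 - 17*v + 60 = (v - 3)*(v^2 - v - 20) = (v - 3)*(v + 4)*(v - 5)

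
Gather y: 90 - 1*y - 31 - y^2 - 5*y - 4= -y^2 - 6*y + 55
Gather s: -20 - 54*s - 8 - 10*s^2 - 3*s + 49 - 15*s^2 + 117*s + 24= -25*s^2 + 60*s + 45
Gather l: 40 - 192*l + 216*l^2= 216*l^2 - 192*l + 40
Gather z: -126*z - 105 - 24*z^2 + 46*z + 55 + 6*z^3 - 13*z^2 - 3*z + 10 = 6*z^3 - 37*z^2 - 83*z - 40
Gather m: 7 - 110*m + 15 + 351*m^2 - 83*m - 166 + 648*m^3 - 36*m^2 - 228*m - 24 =648*m^3 + 315*m^2 - 421*m - 168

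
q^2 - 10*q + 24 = (q - 6)*(q - 4)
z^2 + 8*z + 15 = (z + 3)*(z + 5)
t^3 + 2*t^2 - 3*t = t*(t - 1)*(t + 3)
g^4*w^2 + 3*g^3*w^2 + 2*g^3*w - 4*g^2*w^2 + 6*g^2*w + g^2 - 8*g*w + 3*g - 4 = (g - 1)*(g + 4)*(g*w + 1)^2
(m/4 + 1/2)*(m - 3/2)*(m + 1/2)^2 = m^4/4 + 3*m^3/8 - 9*m^2/16 - 23*m/32 - 3/16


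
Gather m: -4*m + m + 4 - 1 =3 - 3*m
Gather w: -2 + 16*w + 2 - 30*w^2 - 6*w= -30*w^2 + 10*w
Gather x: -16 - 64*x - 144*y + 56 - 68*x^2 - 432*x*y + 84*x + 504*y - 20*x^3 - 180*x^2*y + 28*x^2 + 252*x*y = -20*x^3 + x^2*(-180*y - 40) + x*(20 - 180*y) + 360*y + 40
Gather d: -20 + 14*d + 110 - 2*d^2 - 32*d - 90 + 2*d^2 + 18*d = 0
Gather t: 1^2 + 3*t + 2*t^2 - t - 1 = 2*t^2 + 2*t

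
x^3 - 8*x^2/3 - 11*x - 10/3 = (x - 5)*(x + 1/3)*(x + 2)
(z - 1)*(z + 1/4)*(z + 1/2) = z^3 - z^2/4 - 5*z/8 - 1/8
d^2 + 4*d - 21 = (d - 3)*(d + 7)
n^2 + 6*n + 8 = (n + 2)*(n + 4)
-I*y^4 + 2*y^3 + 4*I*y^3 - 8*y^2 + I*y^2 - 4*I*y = y*(y - 4)*(y + I)*(-I*y + 1)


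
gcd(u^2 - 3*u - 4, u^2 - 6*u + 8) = u - 4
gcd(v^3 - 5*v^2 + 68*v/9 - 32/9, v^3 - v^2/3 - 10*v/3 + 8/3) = v^2 - 7*v/3 + 4/3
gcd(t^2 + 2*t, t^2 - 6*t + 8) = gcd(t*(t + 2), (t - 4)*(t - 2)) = 1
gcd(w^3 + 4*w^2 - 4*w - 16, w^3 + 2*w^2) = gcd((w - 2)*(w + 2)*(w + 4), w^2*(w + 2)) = w + 2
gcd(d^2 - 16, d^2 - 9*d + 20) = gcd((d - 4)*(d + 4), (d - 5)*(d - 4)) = d - 4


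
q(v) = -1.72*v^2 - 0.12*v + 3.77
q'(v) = -3.44*v - 0.12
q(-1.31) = 0.98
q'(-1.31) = 4.39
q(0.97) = 2.04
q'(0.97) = -3.46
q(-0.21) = 3.72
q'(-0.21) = 0.60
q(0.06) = 3.76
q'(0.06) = -0.33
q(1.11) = 1.52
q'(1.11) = -3.94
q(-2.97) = -11.05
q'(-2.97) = 10.10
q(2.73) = -9.38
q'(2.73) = -9.51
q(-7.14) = -83.06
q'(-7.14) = 24.44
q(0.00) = 3.77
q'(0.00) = -0.12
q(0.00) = 3.77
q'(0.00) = -0.12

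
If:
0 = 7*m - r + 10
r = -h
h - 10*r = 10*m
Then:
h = -100/87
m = -110/87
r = 100/87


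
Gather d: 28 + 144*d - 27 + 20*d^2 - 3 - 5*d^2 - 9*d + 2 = 15*d^2 + 135*d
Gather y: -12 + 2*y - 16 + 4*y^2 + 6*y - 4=4*y^2 + 8*y - 32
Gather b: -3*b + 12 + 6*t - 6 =-3*b + 6*t + 6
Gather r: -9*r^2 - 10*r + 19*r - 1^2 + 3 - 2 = -9*r^2 + 9*r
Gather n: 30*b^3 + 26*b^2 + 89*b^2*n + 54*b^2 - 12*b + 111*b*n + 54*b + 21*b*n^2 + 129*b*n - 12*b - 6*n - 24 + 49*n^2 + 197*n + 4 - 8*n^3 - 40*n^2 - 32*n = 30*b^3 + 80*b^2 + 30*b - 8*n^3 + n^2*(21*b + 9) + n*(89*b^2 + 240*b + 159) - 20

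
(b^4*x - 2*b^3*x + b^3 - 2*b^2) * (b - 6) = b^5*x - 8*b^4*x + b^4 + 12*b^3*x - 8*b^3 + 12*b^2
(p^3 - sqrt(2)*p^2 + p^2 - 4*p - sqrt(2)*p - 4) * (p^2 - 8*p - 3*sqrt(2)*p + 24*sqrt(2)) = p^5 - 7*p^4 - 4*sqrt(2)*p^4 - 6*p^3 + 28*sqrt(2)*p^3 - 14*p^2 + 44*sqrt(2)*p^2 - 84*sqrt(2)*p - 16*p - 96*sqrt(2)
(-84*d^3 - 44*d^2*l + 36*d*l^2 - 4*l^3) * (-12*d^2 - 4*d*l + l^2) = 1008*d^5 + 864*d^4*l - 340*d^3*l^2 - 140*d^2*l^3 + 52*d*l^4 - 4*l^5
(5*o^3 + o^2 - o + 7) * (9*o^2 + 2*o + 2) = 45*o^5 + 19*o^4 + 3*o^3 + 63*o^2 + 12*o + 14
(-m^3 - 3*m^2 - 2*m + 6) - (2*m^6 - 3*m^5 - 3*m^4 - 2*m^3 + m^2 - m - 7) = -2*m^6 + 3*m^5 + 3*m^4 + m^3 - 4*m^2 - m + 13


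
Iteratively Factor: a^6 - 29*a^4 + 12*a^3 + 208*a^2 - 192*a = (a - 4)*(a^5 + 4*a^4 - 13*a^3 - 40*a^2 + 48*a) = (a - 4)*(a - 1)*(a^4 + 5*a^3 - 8*a^2 - 48*a) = a*(a - 4)*(a - 1)*(a^3 + 5*a^2 - 8*a - 48) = a*(a - 4)*(a - 1)*(a + 4)*(a^2 + a - 12) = a*(a - 4)*(a - 3)*(a - 1)*(a + 4)*(a + 4)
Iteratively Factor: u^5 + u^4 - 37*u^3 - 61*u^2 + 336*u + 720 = (u + 4)*(u^4 - 3*u^3 - 25*u^2 + 39*u + 180) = (u - 4)*(u + 4)*(u^3 + u^2 - 21*u - 45) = (u - 4)*(u + 3)*(u + 4)*(u^2 - 2*u - 15) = (u - 5)*(u - 4)*(u + 3)*(u + 4)*(u + 3)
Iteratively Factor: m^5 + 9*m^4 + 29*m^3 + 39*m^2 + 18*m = (m + 1)*(m^4 + 8*m^3 + 21*m^2 + 18*m) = m*(m + 1)*(m^3 + 8*m^2 + 21*m + 18) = m*(m + 1)*(m + 3)*(m^2 + 5*m + 6) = m*(m + 1)*(m + 2)*(m + 3)*(m + 3)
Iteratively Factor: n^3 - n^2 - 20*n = (n - 5)*(n^2 + 4*n) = (n - 5)*(n + 4)*(n)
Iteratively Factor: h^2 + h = (h + 1)*(h)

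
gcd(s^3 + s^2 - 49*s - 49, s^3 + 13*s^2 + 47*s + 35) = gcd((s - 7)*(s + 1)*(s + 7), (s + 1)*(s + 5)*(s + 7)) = s^2 + 8*s + 7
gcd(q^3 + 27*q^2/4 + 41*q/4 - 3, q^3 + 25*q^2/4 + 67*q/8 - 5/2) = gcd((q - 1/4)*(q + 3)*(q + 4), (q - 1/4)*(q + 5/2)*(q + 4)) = q^2 + 15*q/4 - 1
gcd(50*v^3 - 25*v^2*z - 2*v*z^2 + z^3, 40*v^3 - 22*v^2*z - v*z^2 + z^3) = -10*v^2 + 3*v*z + z^2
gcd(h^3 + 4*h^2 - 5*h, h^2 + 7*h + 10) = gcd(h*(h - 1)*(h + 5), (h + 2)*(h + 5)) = h + 5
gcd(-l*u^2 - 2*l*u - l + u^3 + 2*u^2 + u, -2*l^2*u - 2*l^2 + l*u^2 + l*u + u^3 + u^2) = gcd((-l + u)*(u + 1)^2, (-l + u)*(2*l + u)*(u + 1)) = -l*u - l + u^2 + u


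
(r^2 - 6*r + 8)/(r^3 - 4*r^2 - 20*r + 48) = (r - 4)/(r^2 - 2*r - 24)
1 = 1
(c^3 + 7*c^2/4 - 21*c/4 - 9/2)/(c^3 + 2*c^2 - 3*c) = (4*c^2 - 5*c - 6)/(4*c*(c - 1))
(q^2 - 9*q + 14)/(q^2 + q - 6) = (q - 7)/(q + 3)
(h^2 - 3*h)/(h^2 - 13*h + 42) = h*(h - 3)/(h^2 - 13*h + 42)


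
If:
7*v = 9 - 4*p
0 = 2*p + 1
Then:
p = -1/2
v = 11/7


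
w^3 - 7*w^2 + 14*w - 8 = (w - 4)*(w - 2)*(w - 1)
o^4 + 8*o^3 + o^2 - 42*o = o*(o - 2)*(o + 3)*(o + 7)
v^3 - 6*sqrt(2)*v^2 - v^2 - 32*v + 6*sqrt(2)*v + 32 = (v - 1)*(v - 8*sqrt(2))*(v + 2*sqrt(2))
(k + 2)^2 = k^2 + 4*k + 4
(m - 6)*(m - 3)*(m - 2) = m^3 - 11*m^2 + 36*m - 36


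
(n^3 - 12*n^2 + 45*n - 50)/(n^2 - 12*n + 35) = (n^2 - 7*n + 10)/(n - 7)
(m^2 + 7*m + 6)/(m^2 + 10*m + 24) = (m + 1)/(m + 4)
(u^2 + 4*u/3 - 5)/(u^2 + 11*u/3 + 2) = (3*u - 5)/(3*u + 2)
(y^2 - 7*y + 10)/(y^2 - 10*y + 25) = (y - 2)/(y - 5)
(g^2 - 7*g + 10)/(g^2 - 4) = (g - 5)/(g + 2)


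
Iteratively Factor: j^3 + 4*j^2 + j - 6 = (j + 2)*(j^2 + 2*j - 3) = (j + 2)*(j + 3)*(j - 1)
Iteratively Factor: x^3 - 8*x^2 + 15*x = (x - 3)*(x^2 - 5*x) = x*(x - 3)*(x - 5)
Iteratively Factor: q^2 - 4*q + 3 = (q - 1)*(q - 3)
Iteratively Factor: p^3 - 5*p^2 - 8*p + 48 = (p - 4)*(p^2 - p - 12) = (p - 4)*(p + 3)*(p - 4)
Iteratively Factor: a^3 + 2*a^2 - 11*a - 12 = (a + 4)*(a^2 - 2*a - 3) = (a - 3)*(a + 4)*(a + 1)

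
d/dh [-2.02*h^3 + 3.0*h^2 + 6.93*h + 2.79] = -6.06*h^2 + 6.0*h + 6.93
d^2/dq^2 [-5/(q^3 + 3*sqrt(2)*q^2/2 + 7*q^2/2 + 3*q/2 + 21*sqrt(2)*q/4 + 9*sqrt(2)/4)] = 40*(2*(6*q + 3*sqrt(2) + 7)*(4*q^3 + 6*sqrt(2)*q^2 + 14*q^2 + 6*q + 21*sqrt(2)*q + 9*sqrt(2)) - (12*q^2 + 12*sqrt(2)*q + 28*q + 6 + 21*sqrt(2))^2)/(4*q^3 + 6*sqrt(2)*q^2 + 14*q^2 + 6*q + 21*sqrt(2)*q + 9*sqrt(2))^3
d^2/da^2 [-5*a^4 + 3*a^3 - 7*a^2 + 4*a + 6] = -60*a^2 + 18*a - 14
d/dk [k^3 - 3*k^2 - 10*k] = 3*k^2 - 6*k - 10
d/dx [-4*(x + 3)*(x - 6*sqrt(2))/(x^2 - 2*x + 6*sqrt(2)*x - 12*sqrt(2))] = 4*(-12*sqrt(2)*x^2 + 5*x^2 - 12*sqrt(2)*x - 360 + 72*sqrt(2))/(x^4 - 4*x^3 + 12*sqrt(2)*x^3 - 48*sqrt(2)*x^2 + 76*x^2 - 288*x + 48*sqrt(2)*x + 288)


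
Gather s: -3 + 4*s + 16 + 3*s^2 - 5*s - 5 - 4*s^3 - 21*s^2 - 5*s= -4*s^3 - 18*s^2 - 6*s + 8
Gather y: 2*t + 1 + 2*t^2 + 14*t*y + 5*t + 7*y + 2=2*t^2 + 7*t + y*(14*t + 7) + 3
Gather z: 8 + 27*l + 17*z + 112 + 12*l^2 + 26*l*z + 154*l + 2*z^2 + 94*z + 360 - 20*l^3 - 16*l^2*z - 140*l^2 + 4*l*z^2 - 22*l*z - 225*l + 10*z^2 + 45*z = -20*l^3 - 128*l^2 - 44*l + z^2*(4*l + 12) + z*(-16*l^2 + 4*l + 156) + 480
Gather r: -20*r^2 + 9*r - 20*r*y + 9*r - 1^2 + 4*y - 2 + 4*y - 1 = -20*r^2 + r*(18 - 20*y) + 8*y - 4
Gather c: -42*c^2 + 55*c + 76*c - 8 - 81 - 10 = -42*c^2 + 131*c - 99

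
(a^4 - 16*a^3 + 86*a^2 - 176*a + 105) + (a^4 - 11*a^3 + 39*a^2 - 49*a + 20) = 2*a^4 - 27*a^3 + 125*a^2 - 225*a + 125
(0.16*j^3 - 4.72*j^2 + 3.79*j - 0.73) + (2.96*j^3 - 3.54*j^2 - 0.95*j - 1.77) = 3.12*j^3 - 8.26*j^2 + 2.84*j - 2.5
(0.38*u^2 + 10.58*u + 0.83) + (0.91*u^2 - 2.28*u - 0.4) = 1.29*u^2 + 8.3*u + 0.43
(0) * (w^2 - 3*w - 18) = 0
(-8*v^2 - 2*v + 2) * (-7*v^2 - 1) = 56*v^4 + 14*v^3 - 6*v^2 + 2*v - 2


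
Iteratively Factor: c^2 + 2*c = (c + 2)*(c)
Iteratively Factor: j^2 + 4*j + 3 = (j + 3)*(j + 1)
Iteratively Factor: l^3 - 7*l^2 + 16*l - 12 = (l - 2)*(l^2 - 5*l + 6) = (l - 2)^2*(l - 3)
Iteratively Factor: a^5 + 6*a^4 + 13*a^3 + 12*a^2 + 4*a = (a)*(a^4 + 6*a^3 + 13*a^2 + 12*a + 4) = a*(a + 2)*(a^3 + 4*a^2 + 5*a + 2) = a*(a + 2)^2*(a^2 + 2*a + 1) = a*(a + 1)*(a + 2)^2*(a + 1)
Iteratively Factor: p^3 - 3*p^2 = (p - 3)*(p^2) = p*(p - 3)*(p)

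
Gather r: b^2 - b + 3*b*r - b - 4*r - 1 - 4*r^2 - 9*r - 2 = b^2 - 2*b - 4*r^2 + r*(3*b - 13) - 3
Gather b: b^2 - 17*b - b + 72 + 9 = b^2 - 18*b + 81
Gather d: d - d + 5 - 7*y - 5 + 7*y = 0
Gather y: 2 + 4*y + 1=4*y + 3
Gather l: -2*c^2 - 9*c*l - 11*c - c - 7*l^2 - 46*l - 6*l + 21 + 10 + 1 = -2*c^2 - 12*c - 7*l^2 + l*(-9*c - 52) + 32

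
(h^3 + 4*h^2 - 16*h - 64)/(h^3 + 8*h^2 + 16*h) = (h - 4)/h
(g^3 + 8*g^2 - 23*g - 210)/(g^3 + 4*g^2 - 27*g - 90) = (g + 7)/(g + 3)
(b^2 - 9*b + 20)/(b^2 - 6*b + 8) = (b - 5)/(b - 2)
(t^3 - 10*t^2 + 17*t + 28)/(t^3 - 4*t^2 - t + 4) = (t - 7)/(t - 1)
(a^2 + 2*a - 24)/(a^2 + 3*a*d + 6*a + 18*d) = (a - 4)/(a + 3*d)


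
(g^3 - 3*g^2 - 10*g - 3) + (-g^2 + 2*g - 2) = g^3 - 4*g^2 - 8*g - 5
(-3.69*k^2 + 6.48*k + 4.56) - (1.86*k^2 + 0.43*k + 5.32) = -5.55*k^2 + 6.05*k - 0.760000000000001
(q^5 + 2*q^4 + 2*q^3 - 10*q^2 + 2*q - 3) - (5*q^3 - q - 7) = q^5 + 2*q^4 - 3*q^3 - 10*q^2 + 3*q + 4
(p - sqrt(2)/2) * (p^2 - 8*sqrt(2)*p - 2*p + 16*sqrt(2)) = p^3 - 17*sqrt(2)*p^2/2 - 2*p^2 + 8*p + 17*sqrt(2)*p - 16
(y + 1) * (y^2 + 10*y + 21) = y^3 + 11*y^2 + 31*y + 21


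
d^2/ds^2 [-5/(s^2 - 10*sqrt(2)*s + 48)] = 10*(s^2 - 10*sqrt(2)*s - 4*(s - 5*sqrt(2))^2 + 48)/(s^2 - 10*sqrt(2)*s + 48)^3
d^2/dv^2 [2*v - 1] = 0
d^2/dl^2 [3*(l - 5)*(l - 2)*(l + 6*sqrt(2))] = 18*l - 42 + 36*sqrt(2)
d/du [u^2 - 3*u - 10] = 2*u - 3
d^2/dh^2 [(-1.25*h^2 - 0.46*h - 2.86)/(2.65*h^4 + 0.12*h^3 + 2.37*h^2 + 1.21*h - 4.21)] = (-52.66875*h^8 - 41.1492*h^7 - 388.36223*h^6 + 3.439176*h^5 - 649.355352*h^4 - 159.042018*h^3 - 559.39017*h^2 - 85.417416*h - 114.443918)/(18.609625*h^12 + 2.5281*h^11 + 50.044455*h^10 + 30.015363*h^9 - 41.628756*h^8 + 39.638106*h^7 - 131.81091*h^6 - 67.263711*h^5 + 76.707147*h^4 - 64.285865*h^3 + 107.526768*h^2 + 64.338483*h - 74.618461)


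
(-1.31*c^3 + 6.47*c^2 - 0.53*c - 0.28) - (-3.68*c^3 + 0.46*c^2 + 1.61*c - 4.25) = 2.37*c^3 + 6.01*c^2 - 2.14*c + 3.97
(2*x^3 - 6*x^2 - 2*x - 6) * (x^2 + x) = 2*x^5 - 4*x^4 - 8*x^3 - 8*x^2 - 6*x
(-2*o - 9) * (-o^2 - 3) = 2*o^3 + 9*o^2 + 6*o + 27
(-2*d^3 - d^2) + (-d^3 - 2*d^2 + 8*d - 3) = -3*d^3 - 3*d^2 + 8*d - 3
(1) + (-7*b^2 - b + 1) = -7*b^2 - b + 2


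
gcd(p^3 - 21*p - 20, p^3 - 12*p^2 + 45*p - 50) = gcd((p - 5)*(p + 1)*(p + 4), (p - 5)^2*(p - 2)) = p - 5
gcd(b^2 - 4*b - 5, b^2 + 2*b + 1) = b + 1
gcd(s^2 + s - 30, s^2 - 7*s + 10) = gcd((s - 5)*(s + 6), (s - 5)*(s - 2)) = s - 5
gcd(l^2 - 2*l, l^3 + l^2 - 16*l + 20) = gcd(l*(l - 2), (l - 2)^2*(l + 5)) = l - 2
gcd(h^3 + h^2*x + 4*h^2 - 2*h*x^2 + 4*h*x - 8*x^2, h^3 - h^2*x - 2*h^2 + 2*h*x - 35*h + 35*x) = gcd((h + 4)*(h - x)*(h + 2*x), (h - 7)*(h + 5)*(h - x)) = -h + x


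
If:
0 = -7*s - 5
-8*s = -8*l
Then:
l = -5/7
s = -5/7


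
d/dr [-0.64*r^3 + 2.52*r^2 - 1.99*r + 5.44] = -1.92*r^2 + 5.04*r - 1.99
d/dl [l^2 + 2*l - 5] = 2*l + 2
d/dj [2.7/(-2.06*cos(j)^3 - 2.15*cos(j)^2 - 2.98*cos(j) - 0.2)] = (16.686*sin(j)^2 - 11.61*cos(j) - 24.732)*sin(j)/(2.06*cos(j)^3 + 2.15*cos(j)^2 + 2.98*cos(j) + 0.2)^2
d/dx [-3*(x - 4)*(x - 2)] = 18 - 6*x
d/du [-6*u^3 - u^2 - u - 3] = -18*u^2 - 2*u - 1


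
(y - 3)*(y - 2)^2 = y^3 - 7*y^2 + 16*y - 12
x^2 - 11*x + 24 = (x - 8)*(x - 3)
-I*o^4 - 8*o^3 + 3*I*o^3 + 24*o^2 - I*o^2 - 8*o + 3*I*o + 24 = (o - 3)*(o - 8*I)*(o - I)*(-I*o + 1)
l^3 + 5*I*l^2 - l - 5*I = (l - 1)*(l + 1)*(l + 5*I)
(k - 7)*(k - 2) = k^2 - 9*k + 14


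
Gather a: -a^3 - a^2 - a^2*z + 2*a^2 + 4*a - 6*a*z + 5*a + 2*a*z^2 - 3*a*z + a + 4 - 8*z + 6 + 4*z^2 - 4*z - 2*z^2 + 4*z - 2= -a^3 + a^2*(1 - z) + a*(2*z^2 - 9*z + 10) + 2*z^2 - 8*z + 8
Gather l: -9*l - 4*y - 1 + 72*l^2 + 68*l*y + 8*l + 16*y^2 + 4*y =72*l^2 + l*(68*y - 1) + 16*y^2 - 1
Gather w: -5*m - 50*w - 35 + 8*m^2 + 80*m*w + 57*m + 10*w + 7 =8*m^2 + 52*m + w*(80*m - 40) - 28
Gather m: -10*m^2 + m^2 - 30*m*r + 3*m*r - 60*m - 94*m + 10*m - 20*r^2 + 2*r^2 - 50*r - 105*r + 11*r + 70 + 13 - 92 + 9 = -9*m^2 + m*(-27*r - 144) - 18*r^2 - 144*r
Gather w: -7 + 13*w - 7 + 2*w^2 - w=2*w^2 + 12*w - 14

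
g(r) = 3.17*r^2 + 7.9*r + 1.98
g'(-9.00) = -49.16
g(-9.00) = 187.65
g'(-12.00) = -68.18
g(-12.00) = 363.66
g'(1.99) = 20.52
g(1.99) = 30.25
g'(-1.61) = -2.31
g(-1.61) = -2.52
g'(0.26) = 9.55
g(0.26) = 4.25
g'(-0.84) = 2.57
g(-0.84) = -2.42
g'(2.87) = 26.10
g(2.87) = 50.76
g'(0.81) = 13.04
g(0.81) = 10.46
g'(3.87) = 32.44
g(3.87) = 80.03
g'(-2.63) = -8.77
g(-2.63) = 3.13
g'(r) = 6.34*r + 7.9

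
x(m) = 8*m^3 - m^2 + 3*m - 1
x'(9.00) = 1929.00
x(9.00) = 5777.00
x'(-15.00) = 5433.00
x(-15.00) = -27271.00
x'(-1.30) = 46.16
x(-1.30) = -24.17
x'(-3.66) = 331.81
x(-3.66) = -417.60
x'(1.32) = 42.18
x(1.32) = 19.62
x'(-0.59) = 12.53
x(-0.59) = -4.76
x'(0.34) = 5.09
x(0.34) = 0.22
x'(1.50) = 54.00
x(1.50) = 28.25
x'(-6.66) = 1080.85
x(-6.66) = -2428.60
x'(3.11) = 228.91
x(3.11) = 239.30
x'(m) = 24*m^2 - 2*m + 3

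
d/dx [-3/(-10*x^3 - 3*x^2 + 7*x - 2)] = 3*(-30*x^2 - 6*x + 7)/(10*x^3 + 3*x^2 - 7*x + 2)^2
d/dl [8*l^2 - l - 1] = 16*l - 1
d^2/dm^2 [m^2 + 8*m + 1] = 2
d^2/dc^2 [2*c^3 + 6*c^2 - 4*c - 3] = 12*c + 12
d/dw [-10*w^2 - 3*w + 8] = -20*w - 3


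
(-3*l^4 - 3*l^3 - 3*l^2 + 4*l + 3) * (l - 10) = -3*l^5 + 27*l^4 + 27*l^3 + 34*l^2 - 37*l - 30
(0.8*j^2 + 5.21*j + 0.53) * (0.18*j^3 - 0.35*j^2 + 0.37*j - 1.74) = 0.144*j^5 + 0.6578*j^4 - 1.4321*j^3 + 0.3502*j^2 - 8.8693*j - 0.9222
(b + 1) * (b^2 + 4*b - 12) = b^3 + 5*b^2 - 8*b - 12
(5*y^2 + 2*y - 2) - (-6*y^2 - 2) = 11*y^2 + 2*y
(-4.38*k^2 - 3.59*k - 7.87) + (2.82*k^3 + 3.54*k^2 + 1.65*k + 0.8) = 2.82*k^3 - 0.84*k^2 - 1.94*k - 7.07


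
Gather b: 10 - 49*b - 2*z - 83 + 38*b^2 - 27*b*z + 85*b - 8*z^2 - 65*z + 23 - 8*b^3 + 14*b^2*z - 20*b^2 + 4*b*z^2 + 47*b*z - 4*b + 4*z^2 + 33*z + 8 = -8*b^3 + b^2*(14*z + 18) + b*(4*z^2 + 20*z + 32) - 4*z^2 - 34*z - 42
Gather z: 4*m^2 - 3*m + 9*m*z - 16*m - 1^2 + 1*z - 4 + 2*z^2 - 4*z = 4*m^2 - 19*m + 2*z^2 + z*(9*m - 3) - 5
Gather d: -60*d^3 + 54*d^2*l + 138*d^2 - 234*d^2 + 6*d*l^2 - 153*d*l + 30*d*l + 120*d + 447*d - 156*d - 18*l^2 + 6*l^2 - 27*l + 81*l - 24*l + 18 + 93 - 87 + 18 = -60*d^3 + d^2*(54*l - 96) + d*(6*l^2 - 123*l + 411) - 12*l^2 + 30*l + 42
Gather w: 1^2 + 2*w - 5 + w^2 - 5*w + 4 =w^2 - 3*w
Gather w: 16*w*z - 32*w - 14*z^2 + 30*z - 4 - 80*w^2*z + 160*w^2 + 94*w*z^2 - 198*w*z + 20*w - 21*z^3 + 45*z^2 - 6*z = w^2*(160 - 80*z) + w*(94*z^2 - 182*z - 12) - 21*z^3 + 31*z^2 + 24*z - 4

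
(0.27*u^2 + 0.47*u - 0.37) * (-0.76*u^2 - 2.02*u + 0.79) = -0.2052*u^4 - 0.9026*u^3 - 0.4549*u^2 + 1.1187*u - 0.2923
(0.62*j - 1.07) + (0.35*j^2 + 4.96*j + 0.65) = 0.35*j^2 + 5.58*j - 0.42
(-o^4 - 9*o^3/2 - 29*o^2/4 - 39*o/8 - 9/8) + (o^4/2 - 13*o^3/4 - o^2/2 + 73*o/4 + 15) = -o^4/2 - 31*o^3/4 - 31*o^2/4 + 107*o/8 + 111/8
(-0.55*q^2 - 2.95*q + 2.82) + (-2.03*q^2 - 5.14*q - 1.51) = -2.58*q^2 - 8.09*q + 1.31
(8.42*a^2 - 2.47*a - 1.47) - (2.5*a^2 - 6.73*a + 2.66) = 5.92*a^2 + 4.26*a - 4.13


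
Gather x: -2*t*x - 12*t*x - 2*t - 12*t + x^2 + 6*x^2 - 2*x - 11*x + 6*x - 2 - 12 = -14*t + 7*x^2 + x*(-14*t - 7) - 14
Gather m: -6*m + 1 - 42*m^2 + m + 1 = -42*m^2 - 5*m + 2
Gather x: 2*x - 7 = 2*x - 7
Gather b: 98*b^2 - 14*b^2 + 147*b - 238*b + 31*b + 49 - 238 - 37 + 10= 84*b^2 - 60*b - 216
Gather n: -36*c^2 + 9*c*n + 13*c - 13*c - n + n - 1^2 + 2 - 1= -36*c^2 + 9*c*n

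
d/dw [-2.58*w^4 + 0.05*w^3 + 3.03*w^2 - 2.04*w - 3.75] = -10.32*w^3 + 0.15*w^2 + 6.06*w - 2.04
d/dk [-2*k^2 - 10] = -4*k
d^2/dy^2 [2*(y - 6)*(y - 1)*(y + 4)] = 12*y - 12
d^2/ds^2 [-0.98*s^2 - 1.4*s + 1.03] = -1.96000000000000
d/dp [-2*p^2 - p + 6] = -4*p - 1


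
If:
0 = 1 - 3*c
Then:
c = 1/3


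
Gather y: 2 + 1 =3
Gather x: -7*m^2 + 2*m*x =-7*m^2 + 2*m*x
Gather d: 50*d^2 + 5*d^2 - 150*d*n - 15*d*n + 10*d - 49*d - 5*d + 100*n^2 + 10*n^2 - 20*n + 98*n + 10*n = 55*d^2 + d*(-165*n - 44) + 110*n^2 + 88*n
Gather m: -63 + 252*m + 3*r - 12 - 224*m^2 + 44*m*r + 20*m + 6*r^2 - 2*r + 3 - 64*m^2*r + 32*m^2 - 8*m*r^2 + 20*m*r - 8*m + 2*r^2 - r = m^2*(-64*r - 192) + m*(-8*r^2 + 64*r + 264) + 8*r^2 - 72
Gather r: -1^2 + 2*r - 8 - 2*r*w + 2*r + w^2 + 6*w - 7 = r*(4 - 2*w) + w^2 + 6*w - 16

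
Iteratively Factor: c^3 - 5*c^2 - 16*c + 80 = (c - 4)*(c^2 - c - 20) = (c - 4)*(c + 4)*(c - 5)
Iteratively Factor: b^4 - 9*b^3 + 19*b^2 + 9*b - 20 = (b - 1)*(b^3 - 8*b^2 + 11*b + 20) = (b - 5)*(b - 1)*(b^2 - 3*b - 4) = (b - 5)*(b - 4)*(b - 1)*(b + 1)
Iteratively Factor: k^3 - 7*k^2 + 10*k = (k)*(k^2 - 7*k + 10) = k*(k - 2)*(k - 5)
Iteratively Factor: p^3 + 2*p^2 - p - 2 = (p + 2)*(p^2 - 1) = (p + 1)*(p + 2)*(p - 1)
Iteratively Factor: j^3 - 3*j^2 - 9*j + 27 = (j + 3)*(j^2 - 6*j + 9) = (j - 3)*(j + 3)*(j - 3)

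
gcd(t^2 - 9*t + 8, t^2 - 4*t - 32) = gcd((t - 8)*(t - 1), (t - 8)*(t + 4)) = t - 8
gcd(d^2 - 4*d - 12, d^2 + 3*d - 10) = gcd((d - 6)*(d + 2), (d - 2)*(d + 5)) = 1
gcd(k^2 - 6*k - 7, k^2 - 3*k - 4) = k + 1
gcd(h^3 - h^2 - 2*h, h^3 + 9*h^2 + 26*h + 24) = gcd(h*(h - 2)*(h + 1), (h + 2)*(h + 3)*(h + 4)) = 1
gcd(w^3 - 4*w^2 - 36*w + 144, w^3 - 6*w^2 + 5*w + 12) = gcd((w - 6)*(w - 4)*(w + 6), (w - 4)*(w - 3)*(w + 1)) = w - 4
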